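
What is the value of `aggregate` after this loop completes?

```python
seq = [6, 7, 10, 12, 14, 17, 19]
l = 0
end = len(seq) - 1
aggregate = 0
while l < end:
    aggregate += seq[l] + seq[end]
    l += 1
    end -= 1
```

Sum of pairs from ends
`aggregate` takes the values: 0 → 25 → 49 → 73

Answer: 73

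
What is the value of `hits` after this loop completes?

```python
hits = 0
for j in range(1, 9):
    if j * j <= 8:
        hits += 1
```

Count numbers where j² ≤ 8
`hits` takes the values: 0 → 1 → 2

Answer: 2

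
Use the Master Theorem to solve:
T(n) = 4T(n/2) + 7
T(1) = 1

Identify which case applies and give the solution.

a=4, b=2, f(n)=7. log_2(4) = 2. Since c=0 < 2, Case 1 applies: T(n) = Θ(n^log_b(a)) = O(n^2).

Answer: O(n^2) - Case 1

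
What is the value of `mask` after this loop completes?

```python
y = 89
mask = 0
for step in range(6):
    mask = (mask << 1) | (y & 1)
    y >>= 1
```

Reverse lowest 6 bits of 89
`mask` takes the values: 0 → 1 → 2 → 4 → 9 → 19 → 38

Answer: 38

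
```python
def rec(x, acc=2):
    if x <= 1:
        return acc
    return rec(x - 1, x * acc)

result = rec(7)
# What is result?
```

Accumulator trace (n, acc): (7, 2) -> (6, 14) -> (5, 84) -> (4, 420) -> (3, 1680) -> (2, 5040) -> (1, 10080) -> return 10080

Answer: 10080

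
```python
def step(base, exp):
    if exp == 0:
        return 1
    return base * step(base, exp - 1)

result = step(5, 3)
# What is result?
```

step(5, 3) = 5 * 5 * 5 = 125

Answer: 125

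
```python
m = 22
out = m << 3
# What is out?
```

Trace:
`m = 22` → m = 22
`out = m << 3` → out = 176
So out = 176

Answer: 176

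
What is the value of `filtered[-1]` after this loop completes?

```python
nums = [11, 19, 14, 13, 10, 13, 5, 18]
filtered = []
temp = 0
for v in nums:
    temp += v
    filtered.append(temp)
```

Cumulative sum ends at 103
`filtered` takes the values: [] → [11] → [11, 30] → [11, 30, 44] → [11, 30, 44, 57] → [11, 30, 44, 57, 67] → [11, 30, 44, 57, 67, 80] → [11, 30, 44, 57, 67, 80, 85] → [11, 30, 44, 57, 67, 80, 85, 103]
So `filtered[-1]` = 103

Answer: 103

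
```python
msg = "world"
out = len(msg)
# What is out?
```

Trace:
`msg = "world"` → msg = 'world'
`out = len(msg)` → out = 5
So out = 5

Answer: 5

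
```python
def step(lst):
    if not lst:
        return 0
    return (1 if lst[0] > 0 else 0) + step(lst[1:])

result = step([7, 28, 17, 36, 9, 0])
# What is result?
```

Count of positive elements in [7, 28, 17, 36, 9, 0] = 5

Answer: 5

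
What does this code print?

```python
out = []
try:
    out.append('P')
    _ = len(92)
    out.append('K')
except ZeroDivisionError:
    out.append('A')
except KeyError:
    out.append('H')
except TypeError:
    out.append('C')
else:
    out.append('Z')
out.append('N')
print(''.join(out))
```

Execution trace: 'P' (try body) → 'C' (except TypeError) → 'N' (after the try/except). Output: PCN

Answer: PCN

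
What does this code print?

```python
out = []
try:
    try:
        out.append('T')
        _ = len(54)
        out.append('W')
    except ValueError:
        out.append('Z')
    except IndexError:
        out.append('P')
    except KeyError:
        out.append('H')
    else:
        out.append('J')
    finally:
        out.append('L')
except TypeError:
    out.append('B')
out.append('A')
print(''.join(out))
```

Execution trace: 'T' (try body) → 'L' (finally) → 'B' (outer except TypeError) → 'A' (after the try/except). Output: TLBA

Answer: TLBA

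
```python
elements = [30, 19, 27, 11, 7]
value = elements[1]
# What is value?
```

Trace:
`elements = [30, 19, 27, 11, 7]` → elements = [30, 19, 27, 11, 7]
`value = elements[1]` → value = 19
So value = 19

Answer: 19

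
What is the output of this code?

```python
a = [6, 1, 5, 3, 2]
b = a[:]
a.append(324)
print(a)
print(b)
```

Key concept: slice [:] creates copy.
Step by step:
`a = [6, 1, 5, 3, 2]` → a = [6, 1, 5, 3, 2]
`b = a[:]` → b = [6, 1, 5, 3, 2]
`a.append(324)` → a = [6, 1, 5, 3, 2, 324]
`print(a)` → prints [6, 1, 5, 3, 2, 324]
`print(b)` → prints [6, 1, 5, 3, 2]

Answer:
[6, 1, 5, 3, 2, 324]
[6, 1, 5, 3, 2]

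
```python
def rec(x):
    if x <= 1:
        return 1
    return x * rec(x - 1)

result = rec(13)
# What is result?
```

rec(13) = 13 * 12 * 11 * 10 * 9 * 8 * 7 * 6 * 5 * 4 * 3 * 2 * 1 = 6227020800

Answer: 6227020800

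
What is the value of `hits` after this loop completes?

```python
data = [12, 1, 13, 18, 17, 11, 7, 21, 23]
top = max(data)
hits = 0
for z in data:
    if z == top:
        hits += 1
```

Count of max value 23 in [12, 1, 13, 18, 17, 11, 7, 21, 23]
`hits` takes the values: 0 → 1

Answer: 1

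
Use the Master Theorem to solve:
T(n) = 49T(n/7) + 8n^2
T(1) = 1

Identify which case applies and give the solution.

a=49, b=7, f(n)=8n^2. log_7(49) = 2. Since c=2 = 2, Case 2 applies: T(n) = Θ(n^log_b(a) · log n) = O(n^2 log n).

Answer: O(n^2 log n) - Case 2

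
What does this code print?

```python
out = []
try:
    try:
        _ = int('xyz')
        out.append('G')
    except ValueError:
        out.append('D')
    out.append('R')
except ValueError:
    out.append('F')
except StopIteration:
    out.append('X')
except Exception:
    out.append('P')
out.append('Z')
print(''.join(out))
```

Execution trace: 'D' (inner except ValueError) → 'R' (try body, no exception) → 'Z' (after the try/except). Output: DRZ

Answer: DRZ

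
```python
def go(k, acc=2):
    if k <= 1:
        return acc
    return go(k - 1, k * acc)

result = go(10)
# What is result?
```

Accumulator trace (n, acc): (10, 2) -> (9, 20) -> (8, 180) -> (7, 1440) -> (6, 10080) -> (5, 60480) -> (4, 302400) -> (3, 1209600) -> (2, 3628800) -> (1, 7257600) -> return 7257600

Answer: 7257600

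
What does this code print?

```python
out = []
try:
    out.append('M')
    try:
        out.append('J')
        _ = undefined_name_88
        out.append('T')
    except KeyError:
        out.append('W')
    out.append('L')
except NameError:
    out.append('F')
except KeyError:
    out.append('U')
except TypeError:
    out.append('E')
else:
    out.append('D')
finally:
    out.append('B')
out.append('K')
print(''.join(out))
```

Execution trace: 'M' (try body) → 'J' (inner try body) → 'F' (except NameError) → 'B' (finally) → 'K' (after the try/except). Output: MJFBK

Answer: MJFBK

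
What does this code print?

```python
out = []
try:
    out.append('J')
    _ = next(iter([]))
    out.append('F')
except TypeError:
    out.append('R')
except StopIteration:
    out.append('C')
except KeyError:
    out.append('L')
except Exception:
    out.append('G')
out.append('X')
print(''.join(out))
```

Execution trace: 'J' (try body) → 'C' (except StopIteration) → 'X' (after the try/except). Output: JCX

Answer: JCX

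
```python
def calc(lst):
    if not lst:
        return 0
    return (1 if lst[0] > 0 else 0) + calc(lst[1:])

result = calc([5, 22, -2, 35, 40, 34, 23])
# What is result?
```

Count of positive elements in [5, 22, -2, 35, 40, 34, 23] = 6

Answer: 6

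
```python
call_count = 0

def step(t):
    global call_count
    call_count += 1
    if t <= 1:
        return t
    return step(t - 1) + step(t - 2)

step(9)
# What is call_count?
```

Calls(t) = 1 + Calls(t-1) + Calls(t-2); Calls(0)=Calls(1)=1. For t=9 this gives 109.

Answer: 109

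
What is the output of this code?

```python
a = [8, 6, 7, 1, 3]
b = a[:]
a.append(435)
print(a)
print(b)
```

Key concept: slice [:] creates copy.
Step by step:
`a = [8, 6, 7, 1, 3]` → a = [8, 6, 7, 1, 3]
`b = a[:]` → b = [8, 6, 7, 1, 3]
`a.append(435)` → a = [8, 6, 7, 1, 3, 435]
`print(a)` → prints [8, 6, 7, 1, 3, 435]
`print(b)` → prints [8, 6, 7, 1, 3]

Answer:
[8, 6, 7, 1, 3, 435]
[8, 6, 7, 1, 3]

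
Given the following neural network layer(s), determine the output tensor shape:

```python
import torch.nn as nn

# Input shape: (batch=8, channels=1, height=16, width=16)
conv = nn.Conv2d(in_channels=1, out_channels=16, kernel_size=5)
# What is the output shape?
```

Input: (8, 1, 16, 16) -> Output: (8, 16, 12, 12)

Answer: (8, 16, 12, 12)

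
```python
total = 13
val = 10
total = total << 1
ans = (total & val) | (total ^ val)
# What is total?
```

Trace:
`total = 13` → total = 13
`val = 10` → val = 10
`total = total << 1` → total = 26
`ans = (total & val) | (total ^ val)` → ans = 26
So total = 26

Answer: 26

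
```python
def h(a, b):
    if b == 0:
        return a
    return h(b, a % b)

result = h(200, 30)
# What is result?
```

h(200, 30) -> h(30, 20) -> h(20, 10) -> h(10, 0) -> 10

Answer: 10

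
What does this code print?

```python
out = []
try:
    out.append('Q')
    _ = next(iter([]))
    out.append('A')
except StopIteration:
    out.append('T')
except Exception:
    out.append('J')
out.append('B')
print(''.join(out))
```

Execution trace: 'Q' (try body) → 'T' (except StopIteration) → 'B' (after the try/except). Output: QTB

Answer: QTB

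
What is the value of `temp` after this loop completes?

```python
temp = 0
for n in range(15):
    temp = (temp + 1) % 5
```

Increment mod 5, 15 times = 0
`temp` takes the values: 0 → 1 → 2 → 3 → 4 → 0 → 1 → 2 → 3 → 4 → 0 → 1 → 2 → 3 → 4 → 0

Answer: 0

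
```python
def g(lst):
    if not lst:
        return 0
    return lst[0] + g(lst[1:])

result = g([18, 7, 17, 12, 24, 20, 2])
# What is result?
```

18 + 7 + 17 + 12 + 24 + 20 + 2 + 0 = 100

Answer: 100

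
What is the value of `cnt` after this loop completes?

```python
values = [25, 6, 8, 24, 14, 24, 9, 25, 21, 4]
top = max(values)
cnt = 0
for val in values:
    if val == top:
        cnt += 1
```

Count of max value 25 in [25, 6, 8, 24, 14, 24, 9, 25, 21, 4]
`cnt` takes the values: 0 → 1 → 2

Answer: 2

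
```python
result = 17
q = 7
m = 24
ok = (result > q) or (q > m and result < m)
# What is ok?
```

Trace:
`result = 17` → result = 17
`q = 7` → q = 7
`m = 24` → m = 24
`ok = (result > q) or (q > m and result < m)` → ok = True
So ok = True

Answer: True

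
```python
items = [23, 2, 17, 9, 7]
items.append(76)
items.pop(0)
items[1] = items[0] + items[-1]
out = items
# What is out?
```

Trace:
`items = [23, 2, 17, 9, 7]` → items = [23, 2, 17, 9, 7]
`items.append(76)` → items = [23, 2, 17, 9, 7, 76]
`items.pop(0)` → items = [2, 17, 9, 7, 76]
`items[1] = items[0] + items[-1]` → items = [2, 78, 9, 7, 76]
`out = items` → out = [2, 78, 9, 7, 76]
So out = [2, 78, 9, 7, 76]

Answer: [2, 78, 9, 7, 76]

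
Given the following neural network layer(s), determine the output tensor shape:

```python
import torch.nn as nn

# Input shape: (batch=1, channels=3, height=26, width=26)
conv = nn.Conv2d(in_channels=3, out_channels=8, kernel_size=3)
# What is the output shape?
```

Input: (1, 3, 26, 26) -> Output: (1, 8, 24, 24)

Answer: (1, 8, 24, 24)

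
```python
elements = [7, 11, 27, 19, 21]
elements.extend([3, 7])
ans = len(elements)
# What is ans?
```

Trace:
`elements = [7, 11, 27, 19, 21]` → elements = [7, 11, 27, 19, 21]
`elements.extend([3, 7])` → elements = [7, 11, 27, 19, 21, 3, 7]
`ans = len(elements)` → ans = 7
So ans = 7

Answer: 7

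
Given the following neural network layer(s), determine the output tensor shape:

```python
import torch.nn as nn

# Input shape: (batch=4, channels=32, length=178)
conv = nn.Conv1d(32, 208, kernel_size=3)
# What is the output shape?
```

Input: (4, 32, 178) -> Output: (4, 208, 176)

Answer: (4, 208, 176)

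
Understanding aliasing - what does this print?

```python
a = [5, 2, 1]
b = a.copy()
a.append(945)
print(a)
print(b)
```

Key concept: list.copy() creates independent copy.
Step by step:
`a = [5, 2, 1]` → a = [5, 2, 1]
`b = a.copy()` → b = [5, 2, 1]
`a.append(945)` → a = [5, 2, 1, 945]
`print(a)` → prints [5, 2, 1, 945]
`print(b)` → prints [5, 2, 1]

Answer:
[5, 2, 1, 945]
[5, 2, 1]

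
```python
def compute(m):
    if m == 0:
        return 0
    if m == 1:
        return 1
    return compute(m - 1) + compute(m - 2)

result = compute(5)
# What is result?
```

Build up from base cases: compute(0)=0, compute(1)=1, compute(2)=1, compute(3)=2, compute(4)=3, compute(5)=5

Answer: 5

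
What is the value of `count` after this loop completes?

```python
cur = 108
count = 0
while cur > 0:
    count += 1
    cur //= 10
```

Count digits by repeated division by 10
`count` takes the values: 0 → 1 → 2 → 3

Answer: 3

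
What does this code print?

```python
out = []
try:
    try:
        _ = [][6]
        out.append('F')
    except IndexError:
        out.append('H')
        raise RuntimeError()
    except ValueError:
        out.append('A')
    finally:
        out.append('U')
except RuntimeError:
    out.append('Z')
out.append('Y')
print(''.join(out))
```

Execution trace: 'H' (inner except IndexError) → 'U' (inner finally) → 'Z' (outer except RuntimeError) → 'Y' (after the try/except). Output: HUZY

Answer: HUZY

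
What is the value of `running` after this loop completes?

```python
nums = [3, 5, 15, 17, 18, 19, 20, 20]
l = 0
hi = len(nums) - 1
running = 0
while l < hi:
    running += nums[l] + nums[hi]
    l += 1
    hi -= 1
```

Sum of pairs from ends
`running` takes the values: 0 → 23 → 48 → 82 → 117

Answer: 117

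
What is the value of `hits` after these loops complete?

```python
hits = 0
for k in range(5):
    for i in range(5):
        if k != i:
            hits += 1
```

5² - 5 (exclude diagonal)
`hits` takes the values: 0 → 1 → 2 → 3 → 4 → 5 → 6 → 7 → 8 → 9 → 10 → 11 → 12 → 13 → 14 → 15 → 16 → 17 → 18 → 19 → 20

Answer: 20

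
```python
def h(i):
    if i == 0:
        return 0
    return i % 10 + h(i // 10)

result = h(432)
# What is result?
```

Sum of digits of 432: 2 + 3 + 4 = 9

Answer: 9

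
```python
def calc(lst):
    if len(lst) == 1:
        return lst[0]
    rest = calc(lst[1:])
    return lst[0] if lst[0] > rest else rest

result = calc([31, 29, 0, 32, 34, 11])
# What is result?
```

Recursive max over [31, 29, 0, 32, 34, 11] = 34

Answer: 34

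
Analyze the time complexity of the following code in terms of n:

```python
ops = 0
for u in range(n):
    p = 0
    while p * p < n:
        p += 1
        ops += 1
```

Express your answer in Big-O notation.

Each loop level contributes: n × √n. Multiplying the contributions gives O(n√n).

Answer: O(n√n)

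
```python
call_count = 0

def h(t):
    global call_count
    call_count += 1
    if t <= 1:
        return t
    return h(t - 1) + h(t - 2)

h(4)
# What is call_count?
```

Calls(t) = 1 + Calls(t-1) + Calls(t-2); Calls(0)=Calls(1)=1. For t=4 this gives 9.

Answer: 9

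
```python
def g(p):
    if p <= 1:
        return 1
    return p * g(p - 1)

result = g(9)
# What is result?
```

g(9) = 9 * 8 * 7 * 6 * 5 * 4 * 3 * 2 * 1 = 362880

Answer: 362880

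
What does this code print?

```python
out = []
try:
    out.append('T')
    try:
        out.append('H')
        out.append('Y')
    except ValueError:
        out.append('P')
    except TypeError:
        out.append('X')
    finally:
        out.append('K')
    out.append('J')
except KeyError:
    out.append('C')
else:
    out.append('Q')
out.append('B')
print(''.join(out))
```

Execution trace: 'T' (try body) → 'H' (inner try body) → 'Y' (inner try body, no exception) → 'K' (inner finally) → 'J' (try body, no exception) → 'Q' (else) → 'B' (after the try/except). Output: THYKJQB

Answer: THYKJQB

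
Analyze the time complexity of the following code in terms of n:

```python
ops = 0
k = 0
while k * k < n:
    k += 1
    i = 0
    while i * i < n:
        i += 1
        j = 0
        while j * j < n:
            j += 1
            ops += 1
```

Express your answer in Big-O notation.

Each loop level contributes: √n × √n × √n. Multiplying the contributions gives O(n√n).

Answer: O(n√n)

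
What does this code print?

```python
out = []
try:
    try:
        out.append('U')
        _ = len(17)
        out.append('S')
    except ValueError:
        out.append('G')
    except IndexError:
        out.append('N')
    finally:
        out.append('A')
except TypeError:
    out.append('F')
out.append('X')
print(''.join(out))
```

Execution trace: 'U' (inner try body) → 'A' (inner finally) → 'F' (outer except TypeError) → 'X' (after the try/except). Output: UAFX

Answer: UAFX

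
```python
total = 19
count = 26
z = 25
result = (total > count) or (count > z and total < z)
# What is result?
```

Trace:
`total = 19` → total = 19
`count = 26` → count = 26
`z = 25` → z = 25
`result = (total > count) or (count > z and total < z)` → result = True
So result = True

Answer: True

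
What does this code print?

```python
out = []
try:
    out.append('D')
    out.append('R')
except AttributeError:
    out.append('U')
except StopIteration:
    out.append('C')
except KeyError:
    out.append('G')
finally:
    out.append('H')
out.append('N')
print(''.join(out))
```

Execution trace: 'D' (try body) → 'R' (try body, no exception) → 'H' (finally) → 'N' (after the try/except). Output: DRHN

Answer: DRHN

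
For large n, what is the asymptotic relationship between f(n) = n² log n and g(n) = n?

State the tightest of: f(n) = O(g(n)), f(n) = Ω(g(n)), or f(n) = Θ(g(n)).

n² log n vs n: f(n) = Ω(g(n)) but not O(g(n)) — n² log n grows strictly faster than n.

Answer: f(n) = Ω(g(n)) but not O(g(n)) — n² log n grows strictly faster than n.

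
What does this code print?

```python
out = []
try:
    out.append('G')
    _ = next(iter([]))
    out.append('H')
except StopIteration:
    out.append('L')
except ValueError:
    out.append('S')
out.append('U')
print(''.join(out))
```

Execution trace: 'G' (try body) → 'L' (except StopIteration) → 'U' (after the try/except). Output: GLU

Answer: GLU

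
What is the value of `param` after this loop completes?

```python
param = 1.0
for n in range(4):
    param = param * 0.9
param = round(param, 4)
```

Exponential decay: 1.0 * 0.9^4
`param` takes the values: 1.0 → 0.9 → 0.81 → 0.729 → 0.6561

Answer: 0.6561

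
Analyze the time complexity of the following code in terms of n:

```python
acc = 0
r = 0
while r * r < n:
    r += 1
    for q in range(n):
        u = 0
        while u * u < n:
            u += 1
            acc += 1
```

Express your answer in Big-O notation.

Each loop level contributes: √n × n × √n. Multiplying the contributions gives O(n^2).

Answer: O(n^2)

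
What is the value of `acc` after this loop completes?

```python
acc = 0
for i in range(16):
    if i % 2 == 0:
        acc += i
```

Sum of even numbers 0 to 15
`acc` takes the values: 0 → 2 → 6 → 12 → 20 → 30 → 42 → 56

Answer: 56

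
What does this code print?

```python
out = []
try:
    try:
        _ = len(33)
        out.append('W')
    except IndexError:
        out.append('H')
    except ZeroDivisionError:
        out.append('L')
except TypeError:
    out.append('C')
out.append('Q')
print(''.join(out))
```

Execution trace: 'C' (outer except TypeError) → 'Q' (after the try/except). Output: CQ

Answer: CQ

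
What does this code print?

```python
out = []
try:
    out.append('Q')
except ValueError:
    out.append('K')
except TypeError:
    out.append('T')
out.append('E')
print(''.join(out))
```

Execution trace: 'Q' (try body, no exception) → 'E' (after the try/except). Output: QE

Answer: QE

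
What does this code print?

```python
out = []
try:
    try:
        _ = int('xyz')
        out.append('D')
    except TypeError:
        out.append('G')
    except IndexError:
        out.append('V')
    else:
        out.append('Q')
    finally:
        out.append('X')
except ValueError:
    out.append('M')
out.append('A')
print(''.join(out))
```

Execution trace: 'X' (inner finally) → 'M' (outer except ValueError) → 'A' (after the try/except). Output: XMA

Answer: XMA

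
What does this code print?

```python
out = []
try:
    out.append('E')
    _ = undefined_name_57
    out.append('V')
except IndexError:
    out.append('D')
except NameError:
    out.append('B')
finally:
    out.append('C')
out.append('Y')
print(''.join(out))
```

Execution trace: 'E' (try body) → 'B' (except NameError) → 'C' (finally) → 'Y' (after the try/except). Output: EBCY

Answer: EBCY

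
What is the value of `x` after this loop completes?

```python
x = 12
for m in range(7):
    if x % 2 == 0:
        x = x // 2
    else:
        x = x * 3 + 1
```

Collatz-style transformation from 12
`x` takes the values: 12 → 6 → 3 → 10 → 5 → 16 → 8 → 4

Answer: 4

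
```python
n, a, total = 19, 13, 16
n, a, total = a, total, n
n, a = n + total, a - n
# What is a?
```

Trace:
`n, a, total = 19, 13, 16` → n = 19; a = 13; total = 16
`n, a, total = a, total, n` → n = 13; a = 16; total = 19
`n, a = n + total, a - n` → n = 32; a = 3
So a = 3

Answer: 3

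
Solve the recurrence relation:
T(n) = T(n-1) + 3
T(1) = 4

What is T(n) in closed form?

Unrolling: T(n) = T(1) + 3·(n-1) = 4 + 3(n-1) = 3n + 1.

Answer: T(n) = 3n + 1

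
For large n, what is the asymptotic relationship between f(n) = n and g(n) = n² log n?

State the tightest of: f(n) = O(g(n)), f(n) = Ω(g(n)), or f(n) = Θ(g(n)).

n vs n² log n: f(n) = O(g(n)) but not Ω(g(n)) — n² log n grows strictly faster than n.

Answer: f(n) = O(g(n)) but not Ω(g(n)) — n² log n grows strictly faster than n.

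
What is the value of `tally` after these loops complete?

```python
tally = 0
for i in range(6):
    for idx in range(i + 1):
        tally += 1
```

Triangle: 1 + 2 + ... + 6
`tally` takes the values: 0 → 1 → 2 → 3 → 4 → 5 → 6 → 7 → 8 → 9 → 10 → 11 → 12 → 13 → 14 → 15 → 16 → 17 → 18 → 19 → 20 → 21

Answer: 21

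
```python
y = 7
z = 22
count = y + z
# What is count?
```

Trace:
`y = 7` → y = 7
`z = 22` → z = 22
`count = y + z` → count = 29
So count = 29

Answer: 29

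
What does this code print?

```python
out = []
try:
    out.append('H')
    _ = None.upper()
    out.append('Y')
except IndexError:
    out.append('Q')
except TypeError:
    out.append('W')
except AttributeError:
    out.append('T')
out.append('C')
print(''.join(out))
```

Execution trace: 'H' (try body) → 'T' (except AttributeError) → 'C' (after the try/except). Output: HTC

Answer: HTC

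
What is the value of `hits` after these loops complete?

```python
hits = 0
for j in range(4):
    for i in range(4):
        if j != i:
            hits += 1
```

4² - 4 (exclude diagonal)
`hits` takes the values: 0 → 1 → 2 → 3 → 4 → 5 → 6 → 7 → 8 → 9 → 10 → 11 → 12

Answer: 12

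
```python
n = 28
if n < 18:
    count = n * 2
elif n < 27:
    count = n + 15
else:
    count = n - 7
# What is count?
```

Trace:
`n = 28` → n = 28
`if n < 18: ...` → n < 18 is False, n < 27 is False, take else branch → count = 21
So count = 21

Answer: 21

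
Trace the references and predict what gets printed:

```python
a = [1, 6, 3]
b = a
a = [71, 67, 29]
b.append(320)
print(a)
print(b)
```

Key concept: rebinding vs mutation: a is rebound to a new list, b still points at the original.
Step by step:
`a = [1, 6, 3]` → a = [1, 6, 3]
`b = a` → b = [1, 6, 3] (same object as a)
`a = [71, 67, 29]` → a = [71, 67, 29]
`b.append(320)` → b = [1, 6, 3, 320]
`print(a)` → prints [71, 67, 29]
`print(b)` → prints [1, 6, 3, 320]

Answer:
[71, 67, 29]
[1, 6, 3, 320]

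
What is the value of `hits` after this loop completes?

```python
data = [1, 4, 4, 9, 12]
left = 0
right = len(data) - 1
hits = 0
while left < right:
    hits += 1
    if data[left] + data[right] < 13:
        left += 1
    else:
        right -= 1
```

Steps to find pair summing to 13
`hits` takes the values: 0 → 1 → 2 → 3 → 4

Answer: 4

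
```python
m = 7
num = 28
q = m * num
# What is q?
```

Trace:
`m = 7` → m = 7
`num = 28` → num = 28
`q = m * num` → q = 196
So q = 196

Answer: 196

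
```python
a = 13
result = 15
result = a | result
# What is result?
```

Trace:
`a = 13` → a = 13
`result = 15` → result = 15
`result = a | result` → result = 15
So result = 15

Answer: 15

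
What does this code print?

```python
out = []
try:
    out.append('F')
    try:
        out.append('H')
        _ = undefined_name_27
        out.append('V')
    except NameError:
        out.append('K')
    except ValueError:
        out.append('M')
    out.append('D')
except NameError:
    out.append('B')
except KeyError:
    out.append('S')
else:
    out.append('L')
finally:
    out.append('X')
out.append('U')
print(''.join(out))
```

Execution trace: 'F' (try body) → 'H' (inner try body) → 'K' (inner except NameError) → 'D' (try body, no exception) → 'L' (else) → 'X' (finally) → 'U' (after the try/except). Output: FHKDLXU

Answer: FHKDLXU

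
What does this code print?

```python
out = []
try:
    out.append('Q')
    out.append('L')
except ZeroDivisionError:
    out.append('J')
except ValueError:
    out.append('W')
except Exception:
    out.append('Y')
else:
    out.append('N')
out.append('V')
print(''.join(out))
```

Execution trace: 'Q' (try body) → 'L' (try body, no exception) → 'N' (else) → 'V' (after the try/except). Output: QLNV

Answer: QLNV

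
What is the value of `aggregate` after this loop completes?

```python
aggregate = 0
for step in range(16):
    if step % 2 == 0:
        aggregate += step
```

Sum of even numbers 0 to 15
`aggregate` takes the values: 0 → 2 → 6 → 12 → 20 → 30 → 42 → 56

Answer: 56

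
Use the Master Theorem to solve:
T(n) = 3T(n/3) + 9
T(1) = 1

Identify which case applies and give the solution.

a=3, b=3, f(n)=9. log_3(3) = 1. Since c=0 < 1, Case 1 applies: T(n) = Θ(n^log_b(a)) = O(n).

Answer: O(n) - Case 1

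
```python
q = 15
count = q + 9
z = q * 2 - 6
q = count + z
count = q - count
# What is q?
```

Trace:
`q = 15` → q = 15
`count = q + 9` → count = 24
`z = q * 2 - 6` → z = 24
`q = count + z` → q = 48
`count = q - count` → count = 24
So q = 48

Answer: 48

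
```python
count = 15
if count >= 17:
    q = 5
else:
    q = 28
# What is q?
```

Trace:
`count = 15` → count = 15
`if count >= 17: ...` → count >= 17 is False, take else branch → q = 28
So q = 28

Answer: 28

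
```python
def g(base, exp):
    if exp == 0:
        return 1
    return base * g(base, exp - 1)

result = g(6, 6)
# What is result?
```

g(6, 6) = 6 * 6 * 6 * 6 * 6 * 6 = 46656

Answer: 46656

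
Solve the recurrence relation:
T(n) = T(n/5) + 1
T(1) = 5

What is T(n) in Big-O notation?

Each step divides n by 5 and adds 1. After log_5(n) steps we reach T(1)=5. So T(n) = 1·log_5(n) + 5 = O(log n).

Answer: O(log n)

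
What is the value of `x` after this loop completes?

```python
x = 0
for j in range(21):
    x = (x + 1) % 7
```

Increment mod 7, 21 times = 0
`x` takes the values: 0 → 1 → 2 → 3 → 4 → 5 → 6 → 0 → 1 → 2 → 3 → 4 → 5 → 6 → 0 → 1 → 2 → 3 → 4 → 5 → 6 → 0

Answer: 0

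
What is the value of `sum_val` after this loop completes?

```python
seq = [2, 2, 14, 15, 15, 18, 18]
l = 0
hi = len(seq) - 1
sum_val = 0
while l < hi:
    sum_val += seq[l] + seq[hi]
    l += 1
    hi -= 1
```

Sum of pairs from ends
`sum_val` takes the values: 0 → 20 → 40 → 69

Answer: 69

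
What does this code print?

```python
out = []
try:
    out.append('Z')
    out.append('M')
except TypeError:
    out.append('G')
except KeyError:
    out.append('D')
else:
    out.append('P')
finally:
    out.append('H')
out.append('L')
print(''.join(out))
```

Execution trace: 'Z' (try body) → 'M' (try body, no exception) → 'P' (else) → 'H' (finally) → 'L' (after the try/except). Output: ZMPHL

Answer: ZMPHL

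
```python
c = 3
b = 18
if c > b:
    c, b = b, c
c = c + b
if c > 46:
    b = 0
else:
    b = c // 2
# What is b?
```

Trace:
`c = 3` → c = 3
`b = 18` → b = 18
`if c > b: ...` → c > b is False → no variable changes
`c = c + b` → c = 21
`if c > 46: ...` → c > 46 is False, take else branch → b = 10
So b = 10

Answer: 10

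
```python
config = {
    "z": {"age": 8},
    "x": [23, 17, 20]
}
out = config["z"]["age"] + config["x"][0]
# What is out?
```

Trace:
`config = { ...` → config = {'z': {'age': 8}, 'x': [23, 17, 20]}
`out = config["z"]["age"] + config["x"][0]` → out = 31
So out = 31

Answer: 31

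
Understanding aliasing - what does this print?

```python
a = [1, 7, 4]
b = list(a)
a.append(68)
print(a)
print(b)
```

Key concept: list() constructor creates copy.
Step by step:
`a = [1, 7, 4]` → a = [1, 7, 4]
`b = list(a)` → b = [1, 7, 4]
`a.append(68)` → a = [1, 7, 4, 68]
`print(a)` → prints [1, 7, 4, 68]
`print(b)` → prints [1, 7, 4]

Answer:
[1, 7, 4, 68]
[1, 7, 4]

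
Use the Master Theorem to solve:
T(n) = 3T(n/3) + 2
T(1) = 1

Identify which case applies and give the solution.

a=3, b=3, f(n)=2. log_3(3) = 1. Since c=0 < 1, Case 1 applies: T(n) = Θ(n^log_b(a)) = O(n).

Answer: O(n) - Case 1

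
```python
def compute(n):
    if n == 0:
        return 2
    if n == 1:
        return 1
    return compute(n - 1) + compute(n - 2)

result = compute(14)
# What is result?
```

Build up from base cases: compute(0)=2, compute(1)=1, compute(2)=3, compute(3)=4, compute(4)=7, compute(5)=11, compute(6)=18, ..., compute(14)=843

Answer: 843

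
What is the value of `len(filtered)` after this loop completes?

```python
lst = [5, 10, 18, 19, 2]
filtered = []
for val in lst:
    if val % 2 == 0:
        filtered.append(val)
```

Count even numbers in [5, 10, 18, 19, 2]
`filtered` takes the values: [] → [10] → [10, 18] → [10, 18, 2]
So `len(filtered)` = 3

Answer: 3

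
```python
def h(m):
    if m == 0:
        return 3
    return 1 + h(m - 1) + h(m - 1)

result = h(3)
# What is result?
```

h(m) = 1 + 2·h(m-1), h(0)=3. Closed form: (3+1)·2^3 - 1 = 31.

Answer: 31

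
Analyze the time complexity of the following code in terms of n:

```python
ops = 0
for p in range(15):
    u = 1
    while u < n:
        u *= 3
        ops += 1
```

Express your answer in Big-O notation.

Each loop level contributes: 1 × log n. Multiplying the contributions gives O(log n).

Answer: O(log n)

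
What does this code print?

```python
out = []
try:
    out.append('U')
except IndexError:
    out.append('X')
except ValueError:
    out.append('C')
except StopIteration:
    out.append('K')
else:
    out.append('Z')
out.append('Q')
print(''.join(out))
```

Execution trace: 'U' (try body, no exception) → 'Z' (else) → 'Q' (after the try/except). Output: UZQ

Answer: UZQ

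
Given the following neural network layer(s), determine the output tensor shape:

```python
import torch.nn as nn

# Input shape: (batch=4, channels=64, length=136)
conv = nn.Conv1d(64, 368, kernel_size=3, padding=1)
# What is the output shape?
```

Input: (4, 64, 136) -> Output: (4, 368, 136)

Answer: (4, 368, 136)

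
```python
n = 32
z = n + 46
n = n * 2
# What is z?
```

Trace:
`n = 32` → n = 32
`z = n + 46` → z = 78
`n = n * 2` → n = 64
So z = 78

Answer: 78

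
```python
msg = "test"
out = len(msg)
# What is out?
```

Trace:
`msg = "test"` → msg = 'test'
`out = len(msg)` → out = 4
So out = 4

Answer: 4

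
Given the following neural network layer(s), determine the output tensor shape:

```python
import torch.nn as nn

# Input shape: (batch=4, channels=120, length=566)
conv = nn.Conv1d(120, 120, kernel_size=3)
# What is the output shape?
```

Input: (4, 120, 566) -> Output: (4, 120, 564)

Answer: (4, 120, 564)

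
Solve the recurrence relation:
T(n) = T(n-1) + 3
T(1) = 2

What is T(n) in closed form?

Unrolling: T(n) = T(1) + 3·(n-1) = 2 + 3(n-1) = 3n - 1.

Answer: T(n) = 3n - 1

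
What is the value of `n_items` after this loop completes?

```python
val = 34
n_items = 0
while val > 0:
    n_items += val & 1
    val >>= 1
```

Count set bits in 34 (binary: 0b100010)
`n_items` takes the values: 0 → 1 → 2

Answer: 2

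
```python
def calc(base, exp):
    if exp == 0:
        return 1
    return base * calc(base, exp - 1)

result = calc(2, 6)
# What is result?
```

calc(2, 6) = 2 * 2 * 2 * 2 * 2 * 2 = 64

Answer: 64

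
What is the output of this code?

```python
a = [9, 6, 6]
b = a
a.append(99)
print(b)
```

Key concept: basic list aliasing.
Step by step:
`a = [9, 6, 6]` → a = [9, 6, 6]
`b = a` → b = [9, 6, 6] (same object as a)
`a.append(99)` → a = [9, 6, 6, 99] (same object as b); b = [9, 6, 6, 99] (same object as a)
`print(b)` → prints [9, 6, 6, 99]

Answer: [9, 6, 6, 99]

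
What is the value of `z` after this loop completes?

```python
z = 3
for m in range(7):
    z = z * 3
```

Multiply by 3, 7 times: 3 * 3^7 = 6561
`z` takes the values: 3 → 9 → 27 → 81 → 243 → 729 → 2187 → 6561

Answer: 6561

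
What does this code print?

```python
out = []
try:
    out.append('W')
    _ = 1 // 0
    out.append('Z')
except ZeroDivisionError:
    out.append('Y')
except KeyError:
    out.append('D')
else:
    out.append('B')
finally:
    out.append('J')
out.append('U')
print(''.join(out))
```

Execution trace: 'W' (try body) → 'Y' (except ZeroDivisionError) → 'J' (finally) → 'U' (after the try/except). Output: WYJU

Answer: WYJU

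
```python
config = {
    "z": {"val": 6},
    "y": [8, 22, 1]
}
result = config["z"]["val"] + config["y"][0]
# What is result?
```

Trace:
`config = { ...` → config = {'z': {'val': 6}, 'y': [8, 22, 1]}
`result = config["z"]["val"] + config["y"][0]` → result = 14
So result = 14

Answer: 14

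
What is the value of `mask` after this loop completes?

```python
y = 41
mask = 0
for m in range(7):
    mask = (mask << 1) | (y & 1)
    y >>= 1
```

Reverse lowest 7 bits of 41
`mask` takes the values: 0 → 1 → 2 → 4 → 9 → 18 → 37 → 74

Answer: 74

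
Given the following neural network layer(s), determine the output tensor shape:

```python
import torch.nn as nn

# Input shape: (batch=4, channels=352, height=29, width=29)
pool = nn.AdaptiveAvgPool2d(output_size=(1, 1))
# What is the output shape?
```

Input: (4, 352, 29, 29) -> Output: (4, 352, 1, 1)

Answer: (4, 352, 1, 1)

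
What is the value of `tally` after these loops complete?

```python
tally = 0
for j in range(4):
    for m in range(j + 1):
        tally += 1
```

Triangle: 1 + 2 + ... + 4
`tally` takes the values: 0 → 1 → 2 → 3 → 4 → 5 → 6 → 7 → 8 → 9 → 10

Answer: 10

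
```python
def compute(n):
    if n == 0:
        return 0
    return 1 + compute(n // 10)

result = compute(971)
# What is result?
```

Count of digits of 971: 3

Answer: 3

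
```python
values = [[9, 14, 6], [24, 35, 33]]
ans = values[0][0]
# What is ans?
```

Trace:
`values = [[9, 14, 6], [24, 35, 33]]` → values = [[9, 14, 6], [24, 35, 33]]
`ans = values[0][0]` → ans = 9
So ans = 9

Answer: 9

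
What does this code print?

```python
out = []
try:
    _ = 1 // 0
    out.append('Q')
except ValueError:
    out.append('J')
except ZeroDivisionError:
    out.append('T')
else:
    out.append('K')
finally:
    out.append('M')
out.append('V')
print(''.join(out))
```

Execution trace: 'T' (except ZeroDivisionError) → 'M' (finally) → 'V' (after the try/except). Output: TMV

Answer: TMV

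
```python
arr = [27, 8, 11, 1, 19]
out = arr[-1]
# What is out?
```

Trace:
`arr = [27, 8, 11, 1, 19]` → arr = [27, 8, 11, 1, 19]
`out = arr[-1]` → out = 19
So out = 19

Answer: 19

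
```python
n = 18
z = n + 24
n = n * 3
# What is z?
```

Trace:
`n = 18` → n = 18
`z = n + 24` → z = 42
`n = n * 3` → n = 54
So z = 42

Answer: 42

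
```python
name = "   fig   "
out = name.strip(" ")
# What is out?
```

Trace:
`name = "   fig   "` → name = '   fig   '
`out = name.strip(" ")` → out = 'fig'
So out = 'fig'

Answer: 'fig'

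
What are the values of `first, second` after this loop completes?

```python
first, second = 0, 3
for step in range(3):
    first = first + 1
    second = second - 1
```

first goes 0→3, second goes 3→0
`first, second` takes the values: (0, 3) → (1, 3) → (1, 2) → (2, 2) → (2, 1) → (3, 1) → (3, 0)

Answer: 3, 0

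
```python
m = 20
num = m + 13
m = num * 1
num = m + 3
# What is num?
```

Trace:
`m = 20` → m = 20
`num = m + 13` → num = 33
`m = num * 1` → m = 33
`num = m + 3` → num = 36
So num = 36

Answer: 36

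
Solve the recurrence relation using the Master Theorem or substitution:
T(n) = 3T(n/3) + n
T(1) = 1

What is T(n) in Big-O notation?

By Master Theorem: a=3, b=3, f(n)=n. Since log_3(3) = 1 and f(n) = Θ(n^1), Case 2 applies. T(n) = O(n log n).

Answer: O(n log n)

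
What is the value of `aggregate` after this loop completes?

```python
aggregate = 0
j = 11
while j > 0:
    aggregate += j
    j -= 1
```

Sum 11 down to 1
`aggregate` takes the values: 0 → 11 → 21 → 30 → 38 → 45 → 51 → 56 → 60 → 63 → 65 → 66

Answer: 66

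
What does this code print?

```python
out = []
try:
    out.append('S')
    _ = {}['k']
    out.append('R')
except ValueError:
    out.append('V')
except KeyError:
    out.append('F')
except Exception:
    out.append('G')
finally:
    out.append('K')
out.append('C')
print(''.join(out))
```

Execution trace: 'S' (try body) → 'F' (except KeyError) → 'K' (finally) → 'C' (after the try/except). Output: SFKC

Answer: SFKC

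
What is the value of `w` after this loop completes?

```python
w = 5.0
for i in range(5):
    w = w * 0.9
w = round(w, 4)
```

Exponential decay: 5.0 * 0.9^5
`w` takes the values: 5.0 → 4.5 → 4.05 → 3.645 → 3.2805 → 2.95245 → 2.9525

Answer: 2.9525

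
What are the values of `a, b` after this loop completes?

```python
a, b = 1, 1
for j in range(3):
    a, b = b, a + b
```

Fibonacci: after 3 iterations
`a, b` takes the values: (1, 1) → (1, 2) → (2, 3) → (3, 5)

Answer: 3, 5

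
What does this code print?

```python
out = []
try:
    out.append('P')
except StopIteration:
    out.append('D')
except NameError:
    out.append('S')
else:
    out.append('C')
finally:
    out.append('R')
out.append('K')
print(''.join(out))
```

Execution trace: 'P' (try body, no exception) → 'C' (else) → 'R' (finally) → 'K' (after the try/except). Output: PCRK

Answer: PCRK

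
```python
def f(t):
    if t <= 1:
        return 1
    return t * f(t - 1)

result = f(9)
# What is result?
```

f(9) = 9 * 8 * 7 * 6 * 5 * 4 * 3 * 2 * 1 = 362880

Answer: 362880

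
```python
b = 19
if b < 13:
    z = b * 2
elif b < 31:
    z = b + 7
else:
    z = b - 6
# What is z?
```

Trace:
`b = 19` → b = 19
`if b < 13: ...` → b < 13 is False, b < 31 is True → z = 26
So z = 26

Answer: 26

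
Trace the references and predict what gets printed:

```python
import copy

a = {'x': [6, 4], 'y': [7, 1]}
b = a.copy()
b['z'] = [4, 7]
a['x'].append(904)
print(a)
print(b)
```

Key concept: shallow copy of dict with mutable values.
Step by step:
`a = {'x': [6, 4], 'y': [7, 1]}` → a = {'x': [6, 4], 'y': [7, 1]}
`b = a.copy()` → b = {'x': [6, 4], 'y': [7, 1]}
`b['z'] = [4, 7]` → b = {'x': [6, 4], 'y': [7, 1], 'z': [4, 7]}
`a['x'].append(904)` → a = {'x': [6, 4, 904], 'y': [7, 1]}; b = {'x': [6, 4, 904], 'y': [7, 1], 'z': [4, 7]}
`print(a)` → prints {'x': [6, 4, 904], 'y': [7, 1]}
`print(b)` → prints {'x': [6, 4, 904], 'y': [7, 1], 'z': [4, 7]}

Answer:
{'x': [6, 4, 904], 'y': [7, 1]}
{'x': [6, 4, 904], 'y': [7, 1], 'z': [4, 7]}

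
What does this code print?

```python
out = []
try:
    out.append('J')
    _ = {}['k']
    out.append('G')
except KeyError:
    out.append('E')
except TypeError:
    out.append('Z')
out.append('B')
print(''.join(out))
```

Execution trace: 'J' (try body) → 'E' (except KeyError) → 'B' (after the try/except). Output: JEB

Answer: JEB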